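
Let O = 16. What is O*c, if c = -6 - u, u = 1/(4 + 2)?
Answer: -296/3 ≈ -98.667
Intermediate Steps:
u = 1/6 ≈ 0.16667
c = -37/6 (c = -6 - 1*1/6 = -6 - 1/6 = -37/6 ≈ -6.1667)
O*c = 16*(-37/6) = -296/3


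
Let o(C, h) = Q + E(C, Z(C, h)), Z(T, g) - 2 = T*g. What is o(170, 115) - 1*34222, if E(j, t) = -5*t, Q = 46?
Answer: -131936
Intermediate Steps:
Z(T, g) = 2 + T*g
o(C, h) = 36 - 5*C*h (o(C, h) = 46 - 5*(2 + C*h) = 46 + (-10 - 5*C*h) = 36 - 5*C*h)
o(170, 115) - 1*34222 = (36 - 5*170*115) - 1*34222 = (36 - 97750) - 34222 = -97714 - 34222 = -131936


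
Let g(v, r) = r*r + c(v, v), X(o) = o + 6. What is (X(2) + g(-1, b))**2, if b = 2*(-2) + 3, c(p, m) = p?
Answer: 64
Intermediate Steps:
X(o) = 6 + o
b = -1 (b = -4 + 3 = -1)
g(v, r) = v + r**2 (g(v, r) = r*r + v = r**2 + v = v + r**2)
(X(2) + g(-1, b))**2 = ((6 + 2) + (-1 + (-1)**2))**2 = (8 + (-1 + 1))**2 = (8 + 0)**2 = 8**2 = 64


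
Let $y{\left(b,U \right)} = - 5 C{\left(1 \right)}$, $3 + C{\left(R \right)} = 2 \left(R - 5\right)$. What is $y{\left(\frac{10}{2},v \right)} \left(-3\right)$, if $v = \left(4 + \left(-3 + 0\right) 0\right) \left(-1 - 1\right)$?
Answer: $-165$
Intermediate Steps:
$C{\left(R \right)} = -13 + 2 R$ ($C{\left(R \right)} = -3 + 2 \left(R - 5\right) = -3 + 2 \left(-5 + R\right) = -3 + \left(-10 + 2 R\right) = -13 + 2 R$)
$v = -8$ ($v = \left(4 - 0\right) \left(-2\right) = \left(4 + 0\right) \left(-2\right) = 4 \left(-2\right) = -8$)
$y{\left(b,U \right)} = 55$ ($y{\left(b,U \right)} = - 5 \left(-13 + 2 \cdot 1\right) = - 5 \left(-13 + 2\right) = \left(-5\right) \left(-11\right) = 55$)
$y{\left(\frac{10}{2},v \right)} \left(-3\right) = 55 \left(-3\right) = -165$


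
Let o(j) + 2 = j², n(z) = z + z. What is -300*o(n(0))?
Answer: 600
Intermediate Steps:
n(z) = 2*z
o(j) = -2 + j²
-300*o(n(0)) = -300*(-2 + (2*0)²) = -300*(-2 + 0²) = -300*(-2 + 0) = -300*(-2) = 600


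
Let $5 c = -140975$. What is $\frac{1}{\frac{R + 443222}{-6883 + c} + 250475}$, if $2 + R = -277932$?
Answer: $\frac{17539}{4392998381} \approx 3.9925 \cdot 10^{-6}$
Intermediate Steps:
$c = -28195$ ($c = \frac{1}{5} \left(-140975\right) = -28195$)
$R = -277934$ ($R = -2 - 277932 = -277934$)
$\frac{1}{\frac{R + 443222}{-6883 + c} + 250475} = \frac{1}{\frac{-277934 + 443222}{-6883 - 28195} + 250475} = \frac{1}{\frac{165288}{-35078} + 250475} = \frac{1}{165288 \left(- \frac{1}{35078}\right) + 250475} = \frac{1}{- \frac{82644}{17539} + 250475} = \frac{1}{\frac{4392998381}{17539}} = \frac{17539}{4392998381}$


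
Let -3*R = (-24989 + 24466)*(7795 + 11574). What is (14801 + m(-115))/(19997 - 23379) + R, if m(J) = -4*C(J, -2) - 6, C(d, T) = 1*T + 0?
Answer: 34259571625/10146 ≈ 3.3767e+6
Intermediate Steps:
C(d, T) = T (C(d, T) = T + 0 = T)
m(J) = 2 (m(J) = -4*(-2) - 6 = 8 - 6 = 2)
R = 10129987/3 (R = -(-24989 + 24466)*(7795 + 11574)/3 = -(-523)*19369/3 = -1/3*(-10129987) = 10129987/3 ≈ 3.3767e+6)
(14801 + m(-115))/(19997 - 23379) + R = (14801 + 2)/(19997 - 23379) + 10129987/3 = 14803/(-3382) + 10129987/3 = 14803*(-1/3382) + 10129987/3 = -14803/3382 + 10129987/3 = 34259571625/10146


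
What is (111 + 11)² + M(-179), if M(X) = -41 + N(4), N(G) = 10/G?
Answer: 29691/2 ≈ 14846.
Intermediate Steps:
M(X) = -77/2 (M(X) = -41 + 10/4 = -41 + 10*(¼) = -41 + 5/2 = -77/2)
(111 + 11)² + M(-179) = (111 + 11)² - 77/2 = 122² - 77/2 = 14884 - 77/2 = 29691/2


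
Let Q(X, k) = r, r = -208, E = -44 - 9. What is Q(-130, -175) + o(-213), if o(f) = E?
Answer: -261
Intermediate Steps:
E = -53
o(f) = -53
Q(X, k) = -208
Q(-130, -175) + o(-213) = -208 - 53 = -261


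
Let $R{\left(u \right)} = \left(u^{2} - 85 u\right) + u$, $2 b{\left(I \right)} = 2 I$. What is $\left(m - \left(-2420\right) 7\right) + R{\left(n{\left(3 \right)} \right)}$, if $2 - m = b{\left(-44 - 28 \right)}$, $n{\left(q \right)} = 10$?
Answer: $16274$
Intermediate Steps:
$b{\left(I \right)} = I$ ($b{\left(I \right)} = \frac{2 I}{2} = I$)
$m = 74$ ($m = 2 - \left(-44 - 28\right) = 2 - -72 = 2 + 72 = 74$)
$R{\left(u \right)} = u^{2} - 84 u$
$\left(m - \left(-2420\right) 7\right) + R{\left(n{\left(3 \right)} \right)} = \left(74 - \left(-2420\right) 7\right) + 10 \left(-84 + 10\right) = \left(74 - -16940\right) + 10 \left(-74\right) = \left(74 + 16940\right) - 740 = 17014 - 740 = 16274$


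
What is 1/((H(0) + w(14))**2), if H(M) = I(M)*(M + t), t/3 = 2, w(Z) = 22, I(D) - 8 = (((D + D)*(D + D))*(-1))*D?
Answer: 1/4900 ≈ 0.00020408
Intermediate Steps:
I(D) = 8 - 4*D**3 (I(D) = 8 + (((D + D)*(D + D))*(-1))*D = 8 + (((2*D)*(2*D))*(-1))*D = 8 + ((4*D**2)*(-1))*D = 8 + (-4*D**2)*D = 8 - 4*D**3)
t = 6 (t = 3*2 = 6)
H(M) = (6 + M)*(8 - 4*M**3) (H(M) = (8 - 4*M**3)*(M + 6) = (8 - 4*M**3)*(6 + M) = (6 + M)*(8 - 4*M**3))
1/((H(0) + w(14))**2) = 1/((-4*(-2 + 0**3)*(6 + 0) + 22)**2) = 1/((-4*(-2 + 0)*6 + 22)**2) = 1/((-4*(-2)*6 + 22)**2) = 1/((48 + 22)**2) = 1/(70**2) = 1/4900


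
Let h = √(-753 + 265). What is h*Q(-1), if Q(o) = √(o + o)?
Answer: -4*√61 ≈ -31.241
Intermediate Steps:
Q(o) = √2*√o (Q(o) = √(2*o) = √2*√o)
h = 2*I*√122 (h = √(-488) = 2*I*√122 ≈ 22.091*I)
h*Q(-1) = (2*I*√122)*(√2*√(-1)) = (2*I*√122)*(√2*I) = (2*I*√122)*(I*√2) = -4*√61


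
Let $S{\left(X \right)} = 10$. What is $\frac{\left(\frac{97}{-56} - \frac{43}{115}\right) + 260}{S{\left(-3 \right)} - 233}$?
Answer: $- \frac{1660837}{1436120} \approx -1.1565$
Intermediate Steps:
$\frac{\left(\frac{97}{-56} - \frac{43}{115}\right) + 260}{S{\left(-3 \right)} - 233} = \frac{\left(\frac{97}{-56} - \frac{43}{115}\right) + 260}{10 - 233} = \frac{\left(97 \left(- \frac{1}{56}\right) - \frac{43}{115}\right) + 260}{-223} = \left(\left(- \frac{97}{56} - \frac{43}{115}\right) + 260\right) \left(- \frac{1}{223}\right) = \left(- \frac{13563}{6440} + 260\right) \left(- \frac{1}{223}\right) = \frac{1660837}{6440} \left(- \frac{1}{223}\right) = - \frac{1660837}{1436120}$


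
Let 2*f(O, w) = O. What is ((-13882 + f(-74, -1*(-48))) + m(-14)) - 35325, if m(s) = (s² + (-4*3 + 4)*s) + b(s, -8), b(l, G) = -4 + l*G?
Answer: -48828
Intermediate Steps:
f(O, w) = O/2
b(l, G) = -4 + G*l
m(s) = -4 + s² - 16*s (m(s) = (s² + (-4*3 + 4)*s) + (-4 - 8*s) = (s² + (-12 + 4)*s) + (-4 - 8*s) = (s² - 8*s) + (-4 - 8*s) = -4 + s² - 16*s)
((-13882 + f(-74, -1*(-48))) + m(-14)) - 35325 = ((-13882 + (½)*(-74)) + (-4 + (-14)² - 16*(-14))) - 35325 = ((-13882 - 37) + (-4 + 196 + 224)) - 35325 = (-13919 + 416) - 35325 = -13503 - 35325 = -48828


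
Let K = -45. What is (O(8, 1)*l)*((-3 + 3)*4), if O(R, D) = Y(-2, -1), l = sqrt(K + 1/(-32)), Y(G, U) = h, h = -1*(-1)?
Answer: 0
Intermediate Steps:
h = 1
Y(G, U) = 1
l = I*sqrt(2882)/8 (l = sqrt(-45 + 1/(-32)) = sqrt(-45 - 1/32) = sqrt(-1441/32) = I*sqrt(2882)/8 ≈ 6.7105*I)
O(R, D) = 1
(O(8, 1)*l)*((-3 + 3)*4) = (1*(I*sqrt(2882)/8))*((-3 + 3)*4) = (I*sqrt(2882)/8)*(0*4) = (I*sqrt(2882)/8)*0 = 0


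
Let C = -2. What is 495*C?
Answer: -990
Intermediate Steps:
495*C = 495*(-2) = -990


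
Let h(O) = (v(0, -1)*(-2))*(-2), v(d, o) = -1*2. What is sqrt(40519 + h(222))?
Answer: sqrt(40511) ≈ 201.27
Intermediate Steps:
v(d, o) = -2
h(O) = -8 (h(O) = -2*(-2)*(-2) = 4*(-2) = -8)
sqrt(40519 + h(222)) = sqrt(40519 - 8) = sqrt(40511)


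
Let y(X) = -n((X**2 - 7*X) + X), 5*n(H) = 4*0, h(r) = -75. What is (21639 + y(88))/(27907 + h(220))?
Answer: 21639/27832 ≈ 0.77749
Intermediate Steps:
n(H) = 0 (n(H) = (4*0)/5 = (1/5)*0 = 0)
y(X) = 0 (y(X) = -1*0 = 0)
(21639 + y(88))/(27907 + h(220)) = (21639 + 0)/(27907 - 75) = 21639/27832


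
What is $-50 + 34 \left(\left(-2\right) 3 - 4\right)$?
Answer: $-390$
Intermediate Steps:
$-50 + 34 \left(\left(-2\right) 3 - 4\right) = -50 + 34 \left(-6 - 4\right) = -50 + 34 \left(-10\right) = -50 - 340 = -390$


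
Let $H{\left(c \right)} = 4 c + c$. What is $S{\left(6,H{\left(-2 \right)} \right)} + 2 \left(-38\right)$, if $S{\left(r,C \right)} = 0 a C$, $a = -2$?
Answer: $-76$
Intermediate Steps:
$H{\left(c \right)} = 5 c$
$S{\left(r,C \right)} = 0$ ($S{\left(r,C \right)} = 0 \left(-2\right) C = 0 C = 0$)
$S{\left(6,H{\left(-2 \right)} \right)} + 2 \left(-38\right) = 0 + 2 \left(-38\right) = 0 - 76 = -76$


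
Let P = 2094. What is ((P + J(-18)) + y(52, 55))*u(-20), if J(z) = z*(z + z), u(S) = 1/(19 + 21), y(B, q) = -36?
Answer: 1353/20 ≈ 67.650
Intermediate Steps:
u(S) = 1/40
J(z) = 2*z² (J(z) = z*(2*z) = 2*z²)
((P + J(-18)) + y(52, 55))*u(-20) = ((2094 + 2*(-18)²) - 36)*(1/40) = ((2094 + 2*324) - 36)*(1/40) = ((2094 + 648) - 36)*(1/40) = (2742 - 36)*(1/40) = 2706*(1/40) = 1353/20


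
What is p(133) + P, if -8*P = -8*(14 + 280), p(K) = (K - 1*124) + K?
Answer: 436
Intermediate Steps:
p(K) = -124 + 2*K (p(K) = (K - 124) + K = (-124 + K) + K = -124 + 2*K)
P = 294 (P = -(-1)*(14 + 280) = -(-1)*294 = -⅛*(-2352) = 294)
p(133) + P = (-124 + 2*133) + 294 = (-124 + 266) + 294 = 142 + 294 = 436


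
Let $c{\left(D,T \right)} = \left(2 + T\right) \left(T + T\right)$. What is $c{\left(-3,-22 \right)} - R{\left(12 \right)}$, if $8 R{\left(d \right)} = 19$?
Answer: $\frac{7021}{8} \approx 877.63$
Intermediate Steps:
$R{\left(d \right)} = \frac{19}{8}$ ($R{\left(d \right)} = \frac{1}{8} \cdot 19 = \frac{19}{8}$)
$c{\left(D,T \right)} = 2 T \left(2 + T\right)$ ($c{\left(D,T \right)} = \left(2 + T\right) 2 T = 2 T \left(2 + T\right)$)
$c{\left(-3,-22 \right)} - R{\left(12 \right)} = 2 \left(-22\right) \left(2 - 22\right) - \frac{19}{8} = 2 \left(-22\right) \left(-20\right) - \frac{19}{8} = 880 - \frac{19}{8} = \frac{7021}{8}$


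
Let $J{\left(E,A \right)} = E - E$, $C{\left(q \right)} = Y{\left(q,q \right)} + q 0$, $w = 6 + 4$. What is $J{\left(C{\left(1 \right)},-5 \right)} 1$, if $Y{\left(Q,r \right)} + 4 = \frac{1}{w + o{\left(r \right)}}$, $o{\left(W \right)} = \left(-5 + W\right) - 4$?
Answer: $0$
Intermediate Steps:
$o{\left(W \right)} = -9 + W$
$w = 10$
$Y{\left(Q,r \right)} = -4 + \frac{1}{1 + r}$ ($Y{\left(Q,r \right)} = -4 + \frac{1}{10 + \left(-9 + r\right)} = -4 + \frac{1}{1 + r}$)
$C{\left(q \right)} = \frac{-3 - 4 q}{1 + q}$ ($C{\left(q \right)} = \frac{-3 - 4 q}{1 + q} + q 0 = \frac{-3 - 4 q}{1 + q} + 0 = \frac{-3 - 4 q}{1 + q}$)
$J{\left(E,A \right)} = 0$
$J{\left(C{\left(1 \right)},-5 \right)} 1 = 0 \cdot 1 = 0$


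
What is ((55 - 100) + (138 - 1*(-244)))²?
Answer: 113569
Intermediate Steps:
((55 - 100) + (138 - 1*(-244)))² = (-45 + (138 + 244))² = (-45 + 382)² = 337² = 113569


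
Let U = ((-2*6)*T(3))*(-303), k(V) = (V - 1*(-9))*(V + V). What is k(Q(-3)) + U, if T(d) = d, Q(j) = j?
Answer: 10872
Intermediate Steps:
k(V) = 2*V*(9 + V) (k(V) = (V + 9)*(2*V) = (9 + V)*(2*V) = 2*V*(9 + V))
U = 10908 (U = (-2*6*3)*(-303) = -12*3*(-303) = -36*(-303) = 10908)
k(Q(-3)) + U = 2*(-3)*(9 - 3) + 10908 = 2*(-3)*6 + 10908 = -36 + 10908 = 10872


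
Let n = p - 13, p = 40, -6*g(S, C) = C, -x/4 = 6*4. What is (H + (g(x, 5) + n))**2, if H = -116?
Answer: 290521/36 ≈ 8070.0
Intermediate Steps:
x = -96 (x = -24*4 = -4*24 = -96)
g(S, C) = -C/6
n = 27 (n = 40 - 13 = 27)
(H + (g(x, 5) + n))**2 = (-116 + (-1/6*5 + 27))**2 = (-116 + (-5/6 + 27))**2 = (-116 + 157/6)**2 = (-539/6)**2 = 290521/36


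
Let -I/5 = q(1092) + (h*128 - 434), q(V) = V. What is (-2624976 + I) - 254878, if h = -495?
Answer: -2566344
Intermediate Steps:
I = 313510 (I = -5*(1092 + (-495*128 - 434)) = -5*(1092 + (-63360 - 434)) = -5*(1092 - 63794) = -5*(-62702) = 313510)
(-2624976 + I) - 254878 = (-2624976 + 313510) - 254878 = -2311466 - 254878 = -2566344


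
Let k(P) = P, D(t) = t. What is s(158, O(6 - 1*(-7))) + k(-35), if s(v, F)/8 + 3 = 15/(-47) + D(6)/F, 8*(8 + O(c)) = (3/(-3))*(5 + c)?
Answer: -127637/1927 ≈ -66.236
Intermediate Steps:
O(c) = -69/8 - c/8 (O(c) = -8 + ((3/(-3))*(5 + c))/8 = -8 + ((3*(-1/3))*(5 + c))/8 = -8 + (-(5 + c))/8 = -8 + (-5 - c)/8 = -8 + (-5/8 - c/8) = -69/8 - c/8)
s(v, F) = -1248/47 + 48/F (s(v, F) = -24 + 8*(15/(-47) + 6/F) = -24 + 8*(15*(-1/47) + 6/F) = -24 + 8*(-15/47 + 6/F) = -24 + (-120/47 + 48/F) = -1248/47 + 48/F)
s(158, O(6 - 1*(-7))) + k(-35) = (-1248/47 + 48/(-69/8 - (6 - 1*(-7))/8)) - 35 = (-1248/47 + 48/(-69/8 - (6 + 7)/8)) - 35 = (-1248/47 + 48/(-69/8 - 1/8*13)) - 35 = (-1248/47 + 48/(-69/8 - 13/8)) - 35 = (-1248/47 + 48/(-41/4)) - 35 = (-1248/47 + 48*(-4/41)) - 35 = (-1248/47 - 192/41) - 35 = -60192/1927 - 35 = -127637/1927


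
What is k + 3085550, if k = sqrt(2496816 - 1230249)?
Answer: 3085550 + sqrt(1266567) ≈ 3.0867e+6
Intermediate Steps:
k = sqrt(1266567) ≈ 1125.4
k + 3085550 = sqrt(1266567) + 3085550 = 3085550 + sqrt(1266567)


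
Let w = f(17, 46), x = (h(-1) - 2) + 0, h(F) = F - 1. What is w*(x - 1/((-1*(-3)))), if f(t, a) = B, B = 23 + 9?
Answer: -416/3 ≈ -138.67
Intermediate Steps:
h(F) = -1 + F
B = 32
x = -4 (x = ((-1 - 1) - 2) + 0 = (-2 - 2) + 0 = -4 + 0 = -4)
f(t, a) = 32
w = 32
w*(x - 1/((-1*(-3)))) = 32*(-4 - 1/((-1*(-3)))) = 32*(-4 - 1/3) = 32*(-4 - 1*⅓) = 32*(-4 - ⅓) = 32*(-13/3) = -416/3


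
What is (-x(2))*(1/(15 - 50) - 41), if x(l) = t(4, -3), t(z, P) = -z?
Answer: -5744/35 ≈ -164.11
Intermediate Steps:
x(l) = -4 (x(l) = -1*4 = -4)
(-x(2))*(1/(15 - 50) - 41) = (-1*(-4))*(1/(15 - 50) - 41) = 4*(1/(-35) - 41) = 4*(-1/35 - 41) = 4*(-1436/35) = -5744/35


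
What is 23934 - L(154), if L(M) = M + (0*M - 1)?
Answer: 23781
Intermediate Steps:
L(M) = -1 + M (L(M) = M + (0 - 1) = M - 1 = -1 + M)
23934 - L(154) = 23934 - (-1 + 154) = 23934 - 1*153 = 23934 - 153 = 23781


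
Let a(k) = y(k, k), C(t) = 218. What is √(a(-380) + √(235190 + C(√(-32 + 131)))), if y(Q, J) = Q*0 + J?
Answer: 2*√(-95 + √14713) ≈ 10.256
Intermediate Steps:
y(Q, J) = J (y(Q, J) = 0 + J = J)
a(k) = k
√(a(-380) + √(235190 + C(√(-32 + 131)))) = √(-380 + √(235190 + 218)) = √(-380 + √235408) = √(-380 + 4*√14713)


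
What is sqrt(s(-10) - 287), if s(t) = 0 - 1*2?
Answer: 17*I ≈ 17.0*I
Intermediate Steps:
s(t) = -2 (s(t) = 0 - 2 = -2)
sqrt(s(-10) - 287) = sqrt(-2 - 287) = sqrt(-289) = 17*I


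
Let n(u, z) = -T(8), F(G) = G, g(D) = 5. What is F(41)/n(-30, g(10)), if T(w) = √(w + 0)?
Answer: -41*√2/4 ≈ -14.496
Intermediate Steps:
T(w) = √w
n(u, z) = -2*√2 (n(u, z) = -√8 = -2*√2)
F(41)/n(-30, g(10)) = 41/((-2*√2)) = 41*(-√2/4) = -41*√2/4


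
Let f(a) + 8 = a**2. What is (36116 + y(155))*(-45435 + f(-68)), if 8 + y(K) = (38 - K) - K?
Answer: -1462789684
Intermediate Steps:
f(a) = -8 + a**2
y(K) = 30 - 2*K (y(K) = -8 + ((38 - K) - K) = -8 + (38 - 2*K) = 30 - 2*K)
(36116 + y(155))*(-45435 + f(-68)) = (36116 + (30 - 2*155))*(-45435 + (-8 + (-68)**2)) = (36116 + (30 - 310))*(-45435 + (-8 + 4624)) = (36116 - 280)*(-45435 + 4616) = 35836*(-40819) = -1462789684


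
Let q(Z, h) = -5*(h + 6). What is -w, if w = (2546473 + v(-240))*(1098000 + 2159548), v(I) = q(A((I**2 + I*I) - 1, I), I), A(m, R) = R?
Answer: -8299069359364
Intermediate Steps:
q(Z, h) = -30 - 5*h (q(Z, h) = -5*(6 + h) = -30 - 5*h)
v(I) = -30 - 5*I
w = 8299069359364 (w = (2546473 + (-30 - 5*(-240)))*(1098000 + 2159548) = (2546473 + (-30 + 1200))*3257548 = (2546473 + 1170)*3257548 = 2547643*3257548 = 8299069359364)
-w = -1*8299069359364 = -8299069359364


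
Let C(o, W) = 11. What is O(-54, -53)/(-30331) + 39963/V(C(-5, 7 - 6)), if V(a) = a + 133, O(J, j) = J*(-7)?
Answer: 57717301/207984 ≈ 277.51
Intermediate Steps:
O(J, j) = -7*J
V(a) = 133 + a
O(-54, -53)/(-30331) + 39963/V(C(-5, 7 - 6)) = -7*(-54)/(-30331) + 39963/(133 + 11) = 378*(-1/30331) + 39963/144 = -54/4333 + 39963*(1/144) = -54/4333 + 13321/48 = 57717301/207984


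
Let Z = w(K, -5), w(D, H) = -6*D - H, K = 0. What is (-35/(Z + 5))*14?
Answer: -49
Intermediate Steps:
w(D, H) = -H - 6*D
Z = 5 (Z = -1*(-5) - 6*0 = 5 + 0 = 5)
(-35/(Z + 5))*14 = (-35/(5 + 5))*14 = (-35/10)*14 = ((⅒)*(-35))*14 = -7/2*14 = -49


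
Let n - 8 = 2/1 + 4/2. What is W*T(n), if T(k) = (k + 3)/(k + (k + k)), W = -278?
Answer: -695/6 ≈ -115.83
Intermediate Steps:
n = 12 (n = 8 + (2/1 + 4/2) = 8 + (2*1 + 4*(½)) = 8 + (2 + 2) = 8 + 4 = 12)
T(k) = (3 + k)/(3*k) (T(k) = (3 + k)/(k + 2*k) = (3 + k)/((3*k)) = (3 + k)*(1/(3*k)) = (3 + k)/(3*k))
W*T(n) = -278*(3 + 12)/(3*12) = -278*15/(3*12) = -278*5/12 = -695/6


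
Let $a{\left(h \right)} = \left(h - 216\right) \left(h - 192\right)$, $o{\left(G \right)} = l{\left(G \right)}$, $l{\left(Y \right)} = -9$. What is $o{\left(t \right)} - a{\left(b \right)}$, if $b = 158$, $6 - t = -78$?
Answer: $-1981$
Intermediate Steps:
$t = 84$ ($t = 6 - -78 = 6 + 78 = 84$)
$o{\left(G \right)} = -9$
$a{\left(h \right)} = \left(-216 + h\right) \left(-192 + h\right)$
$o{\left(t \right)} - a{\left(b \right)} = -9 - \left(41472 + 158^{2} - 64464\right) = -9 - \left(41472 + 24964 - 64464\right) = -9 - 1972 = -1981$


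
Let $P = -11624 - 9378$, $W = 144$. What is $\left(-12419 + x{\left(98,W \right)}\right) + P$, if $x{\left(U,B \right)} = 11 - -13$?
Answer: $-33397$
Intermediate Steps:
$x{\left(U,B \right)} = 24$ ($x{\left(U,B \right)} = 11 + 13 = 24$)
$P = -21002$
$\left(-12419 + x{\left(98,W \right)}\right) + P = \left(-12419 + 24\right) - 21002 = -12395 - 21002 = -33397$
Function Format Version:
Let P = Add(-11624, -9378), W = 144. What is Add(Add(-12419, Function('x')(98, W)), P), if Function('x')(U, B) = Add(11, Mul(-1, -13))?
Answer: -33397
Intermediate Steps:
Function('x')(U, B) = 24 (Function('x')(U, B) = Add(11, 13) = 24)
P = -21002
Add(Add(-12419, Function('x')(98, W)), P) = Add(Add(-12419, 24), -21002) = Add(-12395, -21002) = -33397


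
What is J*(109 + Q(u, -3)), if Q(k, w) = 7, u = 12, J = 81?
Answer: 9396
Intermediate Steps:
J*(109 + Q(u, -3)) = 81*(109 + 7) = 81*116 = 9396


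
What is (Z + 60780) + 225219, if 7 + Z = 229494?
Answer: 515486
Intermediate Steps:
Z = 229487 (Z = -7 + 229494 = 229487)
(Z + 60780) + 225219 = (229487 + 60780) + 225219 = 290267 + 225219 = 515486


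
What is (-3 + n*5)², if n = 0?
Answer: 9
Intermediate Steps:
(-3 + n*5)² = (-3 + 0*5)² = (-3 + 0)² = (-3)² = 9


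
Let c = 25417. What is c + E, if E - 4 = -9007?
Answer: 16414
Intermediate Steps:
E = -9003 (E = 4 - 9007 = -9003)
c + E = 25417 - 9003 = 16414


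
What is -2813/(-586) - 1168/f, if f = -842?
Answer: 1526497/246706 ≈ 6.1875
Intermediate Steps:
-2813/(-586) - 1168/f = -2813/(-586) - 1168/(-842) = -2813*(-1/586) - 1168*(-1/842) = 2813/586 + 584/421 = 1526497/246706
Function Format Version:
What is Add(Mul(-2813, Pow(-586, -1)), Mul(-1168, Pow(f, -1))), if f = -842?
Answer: Rational(1526497, 246706) ≈ 6.1875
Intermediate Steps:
Add(Mul(-2813, Pow(-586, -1)), Mul(-1168, Pow(f, -1))) = Add(Mul(-2813, Pow(-586, -1)), Mul(-1168, Pow(-842, -1))) = Add(Mul(-2813, Rational(-1, 586)), Mul(-1168, Rational(-1, 842))) = Add(Rational(2813, 586), Rational(584, 421)) = Rational(1526497, 246706)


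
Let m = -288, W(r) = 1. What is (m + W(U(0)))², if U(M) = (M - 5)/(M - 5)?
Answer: 82369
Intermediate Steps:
U(M) = 1 (U(M) = (-5 + M)/(-5 + M) = 1)
(m + W(U(0)))² = (-288 + 1)² = (-287)² = 82369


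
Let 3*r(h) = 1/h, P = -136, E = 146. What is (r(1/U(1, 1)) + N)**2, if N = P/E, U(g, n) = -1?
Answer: 76729/47961 ≈ 1.5998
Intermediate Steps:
r(h) = 1/(3*h)
N = -68/73 (N = -136/146 = -136*1/146 = -68/73 ≈ -0.93151)
(r(1/U(1, 1)) + N)**2 = (1/(3*(1/(-1))) - 68/73)**2 = ((1/3)/(-1) - 68/73)**2 = ((1/3)*(-1) - 68/73)**2 = (-1/3 - 68/73)**2 = (-277/219)**2 = 76729/47961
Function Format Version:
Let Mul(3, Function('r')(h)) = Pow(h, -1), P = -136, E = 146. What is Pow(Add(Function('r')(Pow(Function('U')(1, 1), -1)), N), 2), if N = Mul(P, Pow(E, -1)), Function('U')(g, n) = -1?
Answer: Rational(76729, 47961) ≈ 1.5998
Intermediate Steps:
Function('r')(h) = Mul(Rational(1, 3), Pow(h, -1))
N = Rational(-68, 73) (N = Mul(-136, Pow(146, -1)) = Mul(-136, Rational(1, 146)) = Rational(-68, 73) ≈ -0.93151)
Pow(Add(Function('r')(Pow(Function('U')(1, 1), -1)), N), 2) = Pow(Add(Mul(Rational(1, 3), Pow(Pow(-1, -1), -1)), Rational(-68, 73)), 2) = Pow(Add(Mul(Rational(1, 3), Pow(-1, -1)), Rational(-68, 73)), 2) = Pow(Add(Mul(Rational(1, 3), -1), Rational(-68, 73)), 2) = Pow(Add(Rational(-1, 3), Rational(-68, 73)), 2) = Pow(Rational(-277, 219), 2) = Rational(76729, 47961)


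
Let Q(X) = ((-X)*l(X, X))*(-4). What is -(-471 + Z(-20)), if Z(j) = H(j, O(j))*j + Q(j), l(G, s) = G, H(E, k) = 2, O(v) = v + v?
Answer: -1089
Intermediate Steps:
O(v) = 2*v
Q(X) = 4*X**2 (Q(X) = ((-X)*X)*(-4) = -X**2*(-4) = 4*X**2)
Z(j) = 2*j + 4*j**2
-(-471 + Z(-20)) = -(-471 + 2*(-20)*(1 + 2*(-20))) = -(-471 + 2*(-20)*(1 - 40)) = -(-471 + 2*(-20)*(-39)) = -(-471 + 1560) = -1*1089 = -1089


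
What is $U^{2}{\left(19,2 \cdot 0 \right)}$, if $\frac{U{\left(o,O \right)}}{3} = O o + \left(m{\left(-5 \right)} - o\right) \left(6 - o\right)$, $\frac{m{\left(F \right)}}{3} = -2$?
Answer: $950625$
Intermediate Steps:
$m{\left(F \right)} = -6$ ($m{\left(F \right)} = 3 \left(-2\right) = -6$)
$U{\left(o,O \right)} = 3 O o + 3 \left(-6 - o\right) \left(6 - o\right)$ ($U{\left(o,O \right)} = 3 \left(O o + \left(-6 - o\right) \left(6 - o\right)\right) = 3 O o + 3 \left(-6 - o\right) \left(6 - o\right)$)
$U^{2}{\left(19,2 \cdot 0 \right)} = \left(-108 + 3 \cdot 19^{2} + 3 \cdot 2 \cdot 0 \cdot 19\right)^{2} = \left(-108 + 3 \cdot 361 + 3 \cdot 0 \cdot 19\right)^{2} = \left(-108 + 1083 + 0\right)^{2} = 975^{2} = 950625$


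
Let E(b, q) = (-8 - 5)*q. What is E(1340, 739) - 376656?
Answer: -386263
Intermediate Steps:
E(b, q) = -13*q
E(1340, 739) - 376656 = -13*739 - 376656 = -9607 - 376656 = -386263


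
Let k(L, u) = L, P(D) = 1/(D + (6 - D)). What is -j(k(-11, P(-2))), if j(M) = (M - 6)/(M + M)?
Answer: -17/22 ≈ -0.77273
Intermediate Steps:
P(D) = ⅙ (P(D) = 1/6 = ⅙)
j(M) = (-6 + M)/(2*M) (j(M) = (-6 + M)/((2*M)) = (-6 + M)*(1/(2*M)) = (-6 + M)/(2*M))
-j(k(-11, P(-2))) = -(-6 - 11)/(2*(-11)) = -(-1)*(-17)/(2*11) = -1*17/22 = -17/22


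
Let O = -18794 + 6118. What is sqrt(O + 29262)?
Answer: sqrt(16586) ≈ 128.79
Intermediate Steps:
O = -12676
sqrt(O + 29262) = sqrt(-12676 + 29262) = sqrt(16586)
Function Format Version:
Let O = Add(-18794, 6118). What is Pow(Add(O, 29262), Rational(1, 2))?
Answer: Pow(16586, Rational(1, 2)) ≈ 128.79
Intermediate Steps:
O = -12676
Pow(Add(O, 29262), Rational(1, 2)) = Pow(Add(-12676, 29262), Rational(1, 2)) = Pow(16586, Rational(1, 2))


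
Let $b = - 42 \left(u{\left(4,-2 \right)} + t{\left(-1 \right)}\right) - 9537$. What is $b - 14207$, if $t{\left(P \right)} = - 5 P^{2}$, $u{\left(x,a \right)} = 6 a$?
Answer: $-23030$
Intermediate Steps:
$b = -8823$ ($b = - 42 \left(6 \left(-2\right) - 5 \left(-1\right)^{2}\right) - 9537 = - 42 \left(-12 - 5\right) - 9537 = \left(-42\right) \left(-17\right) - 9537 = 714 - 9537 = -8823$)
$b - 14207 = -8823 - 14207 = -23030$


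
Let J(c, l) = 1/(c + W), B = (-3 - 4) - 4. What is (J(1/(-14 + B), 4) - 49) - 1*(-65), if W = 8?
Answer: 3209/199 ≈ 16.126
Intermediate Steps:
B = -11 (B = -7 - 4 = -11)
J(c, l) = 1/(8 + c) (J(c, l) = 1/(c + 8) = 1/(8 + c))
(J(1/(-14 + B), 4) - 49) - 1*(-65) = (1/(8 + 1/(-14 - 11)) - 49) - 1*(-65) = (1/(8 + 1/(-25)) - 49) + 65 = (1/(8 - 1/25) - 49) + 65 = (1/(199/25) - 49) + 65 = (25/199 - 49) + 65 = -9726/199 + 65 = 3209/199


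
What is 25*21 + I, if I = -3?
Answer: 522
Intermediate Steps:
25*21 + I = 25*21 - 3 = 525 - 3 = 522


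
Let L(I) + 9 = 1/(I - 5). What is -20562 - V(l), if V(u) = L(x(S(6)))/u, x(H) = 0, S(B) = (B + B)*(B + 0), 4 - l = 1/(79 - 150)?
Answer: -29297584/1425 ≈ -20560.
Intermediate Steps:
l = 285/71 (l = 4 - 1/(79 - 150) = 4 - 1/(-71) = 4 - 1*(-1/71) = 4 + 1/71 = 285/71 ≈ 4.0141)
S(B) = 2*B² (S(B) = (2*B)*B = 2*B²)
L(I) = -9 + 1/(-5 + I) (L(I) = -9 + 1/(I - 5) = -9 + 1/(-5 + I))
V(u) = -46/(5*u) (V(u) = ((46 - 9*0)/(-5 + 0))/u = ((46 + 0)/(-5))/u = (-⅕*46)/u = -46/(5*u))
-20562 - V(l) = -20562 - (-46)/(5*285/71) = -20562 - (-46)*71/(5*285) = -20562 - 1*(-3266/1425) = -20562 + 3266/1425 = -29297584/1425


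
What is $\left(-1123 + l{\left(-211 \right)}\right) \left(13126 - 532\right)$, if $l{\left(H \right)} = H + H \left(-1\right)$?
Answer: $-14143062$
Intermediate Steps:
$l{\left(H \right)} = 0$ ($l{\left(H \right)} = H - H = 0$)
$\left(-1123 + l{\left(-211 \right)}\right) \left(13126 - 532\right) = \left(-1123 + 0\right) \left(13126 - 532\right) = \left(-1123\right) 12594 = -14143062$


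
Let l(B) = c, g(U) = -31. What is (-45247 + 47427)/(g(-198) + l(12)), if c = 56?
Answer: 436/5 ≈ 87.200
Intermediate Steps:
l(B) = 56
(-45247 + 47427)/(g(-198) + l(12)) = (-45247 + 47427)/(-31 + 56) = 2180/25 = 2180*(1/25) = 436/5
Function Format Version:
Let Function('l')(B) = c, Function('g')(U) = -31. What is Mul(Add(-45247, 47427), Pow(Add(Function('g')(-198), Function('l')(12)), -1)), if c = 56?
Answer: Rational(436, 5) ≈ 87.200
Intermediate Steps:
Function('l')(B) = 56
Mul(Add(-45247, 47427), Pow(Add(Function('g')(-198), Function('l')(12)), -1)) = Mul(Add(-45247, 47427), Pow(Add(-31, 56), -1)) = Mul(2180, Pow(25, -1)) = Mul(2180, Rational(1, 25)) = Rational(436, 5)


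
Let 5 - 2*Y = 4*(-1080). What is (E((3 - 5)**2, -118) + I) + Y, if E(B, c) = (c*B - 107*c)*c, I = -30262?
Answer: -2924543/2 ≈ -1.4623e+6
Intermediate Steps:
Y = 4325/2 (Y = 5/2 - 2*(-1080) = 5/2 - 1/2*(-4320) = 5/2 + 2160 = 4325/2 ≈ 2162.5)
E(B, c) = c*(-107*c + B*c) (E(B, c) = (B*c - 107*c)*c = (-107*c + B*c)*c = c*(-107*c + B*c))
(E((3 - 5)**2, -118) + I) + Y = ((-118)**2*(-107 + (3 - 5)**2) - 30262) + 4325/2 = (13924*(-107 + (-2)**2) - 30262) + 4325/2 = (13924*(-107 + 4) - 30262) + 4325/2 = (13924*(-103) - 30262) + 4325/2 = (-1434172 - 30262) + 4325/2 = -1464434 + 4325/2 = -2924543/2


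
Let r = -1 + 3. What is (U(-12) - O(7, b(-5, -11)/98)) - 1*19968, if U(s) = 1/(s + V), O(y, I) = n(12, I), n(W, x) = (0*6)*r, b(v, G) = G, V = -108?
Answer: -2396161/120 ≈ -19968.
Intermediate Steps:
r = 2
n(W, x) = 0 (n(W, x) = (0*6)*2 = 0*2 = 0)
O(y, I) = 0
U(s) = 1/(-108 + s) (U(s) = 1/(s - 108) = 1/(-108 + s))
(U(-12) - O(7, b(-5, -11)/98)) - 1*19968 = (1/(-108 - 12) - 1*0) - 1*19968 = (1/(-120) + 0) - 19968 = (-1/120 + 0) - 19968 = -1/120 - 19968 = -2396161/120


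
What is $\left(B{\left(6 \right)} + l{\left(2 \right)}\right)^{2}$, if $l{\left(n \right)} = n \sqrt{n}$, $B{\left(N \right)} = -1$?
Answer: $9 - 4 \sqrt{2} \approx 3.3431$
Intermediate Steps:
$l{\left(n \right)} = n^{\frac{3}{2}}$
$\left(B{\left(6 \right)} + l{\left(2 \right)}\right)^{2} = \left(-1 + 2^{\frac{3}{2}}\right)^{2} = \left(-1 + 2 \sqrt{2}\right)^{2}$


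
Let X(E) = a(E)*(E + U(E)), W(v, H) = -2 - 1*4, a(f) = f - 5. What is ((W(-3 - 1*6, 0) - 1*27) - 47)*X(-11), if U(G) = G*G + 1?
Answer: 142080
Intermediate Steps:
U(G) = 1 + G² (U(G) = G² + 1 = 1 + G²)
a(f) = -5 + f
W(v, H) = -6 (W(v, H) = -2 - 4 = -6)
X(E) = (-5 + E)*(1 + E + E²) (X(E) = (-5 + E)*(E + (1 + E²)) = (-5 + E)*(1 + E + E²))
((W(-3 - 1*6, 0) - 1*27) - 47)*X(-11) = ((-6 - 1*27) - 47)*((-5 - 11)*(1 - 11 + (-11)²)) = ((-6 - 27) - 47)*(-16*(1 - 11 + 121)) = (-33 - 47)*(-16*111) = -80*(-1776) = 142080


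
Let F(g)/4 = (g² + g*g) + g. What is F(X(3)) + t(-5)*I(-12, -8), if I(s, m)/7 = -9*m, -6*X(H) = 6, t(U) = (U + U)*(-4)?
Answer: 20164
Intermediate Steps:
t(U) = -8*U (t(U) = (2*U)*(-4) = -8*U)
X(H) = -1 (X(H) = -⅙*6 = -1)
F(g) = 4*g + 8*g² (F(g) = 4*((g² + g*g) + g) = 4*((g² + g²) + g) = 4*(2*g² + g) = 4*(g + 2*g²) = 4*g + 8*g²)
I(s, m) = -63*m (I(s, m) = 7*(-9*m) = -63*m)
F(X(3)) + t(-5)*I(-12, -8) = 4*(-1)*(1 + 2*(-1)) + (-8*(-5))*(-63*(-8)) = 4*(-1)*(1 - 2) + 40*504 = 4*(-1)*(-1) + 20160 = 4 + 20160 = 20164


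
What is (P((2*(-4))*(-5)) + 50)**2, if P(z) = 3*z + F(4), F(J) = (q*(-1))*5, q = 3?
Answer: 24025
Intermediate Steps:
F(J) = -15 (F(J) = (3*(-1))*5 = -3*5 = -15)
P(z) = -15 + 3*z (P(z) = 3*z - 15 = -15 + 3*z)
(P((2*(-4))*(-5)) + 50)**2 = ((-15 + 3*((2*(-4))*(-5))) + 50)**2 = ((-15 + 3*(-8*(-5))) + 50)**2 = ((-15 + 3*40) + 50)**2 = ((-15 + 120) + 50)**2 = (105 + 50)**2 = 155**2 = 24025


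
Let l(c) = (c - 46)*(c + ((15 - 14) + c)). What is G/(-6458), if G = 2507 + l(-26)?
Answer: -6179/6458 ≈ -0.95680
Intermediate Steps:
l(c) = (1 + 2*c)*(-46 + c) (l(c) = (-46 + c)*(c + (1 + c)) = (-46 + c)*(1 + 2*c) = (1 + 2*c)*(-46 + c))
G = 6179 (G = 2507 + (-46 - 91*(-26) + 2*(-26)**2) = 2507 + (-46 + 2366 + 2*676) = 2507 + (-46 + 2366 + 1352) = 2507 + 3672 = 6179)
G/(-6458) = 6179/(-6458) = 6179*(-1/6458) = -6179/6458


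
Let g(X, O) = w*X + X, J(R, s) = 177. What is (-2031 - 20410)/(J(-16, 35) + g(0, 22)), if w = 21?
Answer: -22441/177 ≈ -126.79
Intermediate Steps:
g(X, O) = 22*X (g(X, O) = 21*X + X = 22*X)
(-2031 - 20410)/(J(-16, 35) + g(0, 22)) = (-2031 - 20410)/(177 + 22*0) = -22441/(177 + 0) = -22441/177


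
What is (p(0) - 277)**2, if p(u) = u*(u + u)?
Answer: 76729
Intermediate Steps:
p(u) = 2*u**2 (p(u) = u*(2*u) = 2*u**2)
(p(0) - 277)**2 = (2*0**2 - 277)**2 = (2*0 - 277)**2 = (0 - 277)**2 = (-277)**2 = 76729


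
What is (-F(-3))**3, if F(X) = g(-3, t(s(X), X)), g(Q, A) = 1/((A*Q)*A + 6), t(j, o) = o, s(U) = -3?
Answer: 1/9261 ≈ 0.00010798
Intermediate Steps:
g(Q, A) = 1/(6 + Q*A**2) (g(Q, A) = 1/(Q*A**2 + 6) = 1/(6 + Q*A**2))
F(X) = 1/(6 - 3*X**2)
(-F(-3))**3 = (-(-1)/(-6 + 3*(-3)**2))**3 = (-(-1)/(-6 + 3*9))**3 = (-(-1)/(-6 + 27))**3 = (-(-1)/21)**3 = (-1*(-1/21))**3 = (1/21)**3 = 1/9261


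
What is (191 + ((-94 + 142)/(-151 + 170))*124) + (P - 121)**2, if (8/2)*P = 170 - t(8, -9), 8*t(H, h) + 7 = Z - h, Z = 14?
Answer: 128160/19 ≈ 6745.3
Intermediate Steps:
t(H, h) = 7/8 - h/8 (t(H, h) = -7/8 + (14 - h)/8 = -7/8 + (7/4 - h/8) = 7/8 - h/8)
P = 42 (P = (170 - (7/8 - 1/8*(-9)))/4 = (170 - (7/8 + 9/8))/4 = (170 - 1*2)/4 = (170 - 2)/4 = (1/4)*168 = 42)
(191 + ((-94 + 142)/(-151 + 170))*124) + (P - 121)**2 = (191 + ((-94 + 142)/(-151 + 170))*124) + (42 - 121)**2 = (191 + (48/19)*124) + (-79)**2 = (191 + (48*(1/19))*124) + 6241 = (191 + (48/19)*124) + 6241 = (191 + 5952/19) + 6241 = 9581/19 + 6241 = 128160/19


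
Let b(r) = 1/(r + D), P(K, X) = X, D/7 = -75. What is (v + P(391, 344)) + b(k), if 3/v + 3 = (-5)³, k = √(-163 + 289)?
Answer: 577613251/1679232 - √14/91833 ≈ 343.97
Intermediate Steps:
D = -525 (D = 7*(-75) = -525)
k = 3*√14 (k = √126 = 3*√14 ≈ 11.225)
b(r) = 1/(-525 + r) (b(r) = 1/(r - 525) = 1/(-525 + r))
v = -3/128 (v = 3/(-3 + (-5)³) = 3/(-3 - 125) = 3/(-128) = 3*(-1/128) = -3/128 ≈ -0.023438)
(v + P(391, 344)) + b(k) = (-3/128 + 344) + 1/(-525 + 3*√14) = 44029/128 + 1/(-525 + 3*√14)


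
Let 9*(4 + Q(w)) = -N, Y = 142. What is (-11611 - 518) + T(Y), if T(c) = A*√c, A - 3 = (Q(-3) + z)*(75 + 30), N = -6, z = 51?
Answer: -12129 + 5008*√142 ≈ 47548.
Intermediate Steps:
Q(w) = -10/3 (Q(w) = -4 + (-1*(-6))/9 = -4 + (⅑)*6 = -4 + ⅔ = -10/3)
A = 5008 (A = 3 + (-10/3 + 51)*(75 + 30) = 3 + (143/3)*105 = 3 + 5005 = 5008)
T(c) = 5008*√c
(-11611 - 518) + T(Y) = (-11611 - 518) + 5008*√142 = -12129 + 5008*√142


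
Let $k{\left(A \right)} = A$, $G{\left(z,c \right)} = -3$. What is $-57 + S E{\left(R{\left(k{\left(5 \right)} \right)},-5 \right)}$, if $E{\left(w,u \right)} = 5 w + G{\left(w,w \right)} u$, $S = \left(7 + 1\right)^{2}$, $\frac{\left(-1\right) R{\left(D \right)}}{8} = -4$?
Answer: $11143$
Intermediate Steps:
$R{\left(D \right)} = 32$ ($R{\left(D \right)} = \left(-8\right) \left(-4\right) = 32$)
$S = 64$ ($S = 8^{2} = 64$)
$E{\left(w,u \right)} = - 3 u + 5 w$ ($E{\left(w,u \right)} = 5 w - 3 u = - 3 u + 5 w$)
$-57 + S E{\left(R{\left(k{\left(5 \right)} \right)},-5 \right)} = -57 + 64 \left(\left(-3\right) \left(-5\right) + 5 \cdot 32\right) = -57 + 64 \left(15 + 160\right) = -57 + 64 \cdot 175 = -57 + 11200 = 11143$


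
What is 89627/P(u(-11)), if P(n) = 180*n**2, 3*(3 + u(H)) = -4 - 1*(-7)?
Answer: 89627/720 ≈ 124.48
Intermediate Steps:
u(H) = -2 (u(H) = -3 + (-4 - 1*(-7))/3 = -3 + (-4 + 7)/3 = -3 + (1/3)*3 = -3 + 1 = -2)
89627/P(u(-11)) = 89627/((180*(-2)**2)) = 89627/((180*4)) = 89627/720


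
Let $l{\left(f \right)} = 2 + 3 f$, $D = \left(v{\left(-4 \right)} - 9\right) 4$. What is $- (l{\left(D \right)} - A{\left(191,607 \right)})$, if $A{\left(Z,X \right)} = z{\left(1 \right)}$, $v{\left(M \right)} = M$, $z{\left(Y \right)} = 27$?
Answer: $181$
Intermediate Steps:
$A{\left(Z,X \right)} = 27$
$D = -52$ ($D = \left(-4 - 9\right) 4 = \left(-13\right) 4 = -52$)
$- (l{\left(D \right)} - A{\left(191,607 \right)}) = - (\left(2 + 3 \left(-52\right)\right) - 27) = - (\left(2 - 156\right) - 27) = - (-154 - 27) = \left(-1\right) \left(-181\right) = 181$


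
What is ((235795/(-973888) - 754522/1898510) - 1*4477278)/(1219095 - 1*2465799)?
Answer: 1379700356203093271/384179340031953920 ≈ 3.5913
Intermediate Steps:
((235795/(-973888) - 754522/1898510) - 1*4477278)/(1219095 - 1*2465799) = ((235795*(-1/973888) - 754522*1/1898510) - 4477278)/(1219095 - 2465799) = ((-235795/973888 - 377261/949255) - 4477278)/(-1246704) = (-591239543493/924468053440 - 4477278)*(-1/1246704) = -4139101068609279813/924468053440*(-1/1246704) = 1379700356203093271/384179340031953920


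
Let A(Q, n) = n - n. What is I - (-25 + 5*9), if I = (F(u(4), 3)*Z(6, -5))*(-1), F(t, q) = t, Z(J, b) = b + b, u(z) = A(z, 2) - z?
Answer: -60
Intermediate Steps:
A(Q, n) = 0
u(z) = -z (u(z) = 0 - z = -z)
Z(J, b) = 2*b
I = -40 (I = ((-1*4)*(2*(-5)))*(-1) = -4*(-10)*(-1) = 40*(-1) = -40)
I - (-25 + 5*9) = -40 - (-25 + 5*9) = -40 - (-25 + 45) = -40 - 1*20 = -40 - 20 = -60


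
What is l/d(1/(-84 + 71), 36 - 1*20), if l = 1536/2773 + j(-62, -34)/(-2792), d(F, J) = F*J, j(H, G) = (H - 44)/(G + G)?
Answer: -1893611707/4211765504 ≈ -0.44960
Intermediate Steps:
j(H, G) = (-44 + H)/(2*G) (j(H, G) = (-44 + H)/((2*G)) = (-44 + H)*(1/(2*G)) = (-44 + H)/(2*G))
l = 145662439/263235344 (l = 1536/2773 + ((½)*(-44 - 62)/(-34))/(-2792) = 1536*(1/2773) + ((½)*(-1/34)*(-106))*(-1/2792) = 1536/2773 + (53/34)*(-1/2792) = 1536/2773 - 53/94928 = 145662439/263235344 ≈ 0.55335)
l/d(1/(-84 + 71), 36 - 1*20) = 145662439/(263235344*(((36 - 1*20)/(-84 + 71)))) = 145662439/(263235344*(((36 - 20)/(-13)))) = 145662439/(263235344*((-1/13*16))) = 145662439/(263235344*(-16/13)) = (145662439/263235344)*(-13/16) = -1893611707/4211765504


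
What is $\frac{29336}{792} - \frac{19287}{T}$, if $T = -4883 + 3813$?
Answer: $\frac{5833103}{105930} \approx 55.066$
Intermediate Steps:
$T = -1070$
$\frac{29336}{792} - \frac{19287}{T} = \frac{29336}{792} - \frac{19287}{-1070} = 29336 \cdot \frac{1}{792} - - \frac{19287}{1070} = \frac{3667}{99} + \frac{19287}{1070} = \frac{5833103}{105930}$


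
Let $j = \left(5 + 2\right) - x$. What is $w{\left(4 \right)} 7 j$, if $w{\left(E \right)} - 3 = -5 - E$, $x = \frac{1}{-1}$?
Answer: $-336$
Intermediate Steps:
$x = -1$
$w{\left(E \right)} = -2 - E$ ($w{\left(E \right)} = 3 - \left(5 + E\right) = -2 - E$)
$j = 8$ ($j = \left(5 + 2\right) - -1 = 7 + 1 = 8$)
$w{\left(4 \right)} 7 j = \left(-2 - 4\right) 7 \cdot 8 = \left(-6\right) 7 \cdot 8 = \left(-42\right) 8 = -336$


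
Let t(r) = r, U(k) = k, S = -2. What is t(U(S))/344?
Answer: -1/172 ≈ -0.0058140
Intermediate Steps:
t(U(S))/344 = -2/344 = (1/344)*(-2) = -1/172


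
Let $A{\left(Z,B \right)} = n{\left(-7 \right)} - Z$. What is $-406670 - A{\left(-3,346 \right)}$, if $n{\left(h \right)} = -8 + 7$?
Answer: $-406672$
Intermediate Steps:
$n{\left(h \right)} = -1$
$A{\left(Z,B \right)} = -1 - Z$
$-406670 - A{\left(-3,346 \right)} = -406670 - \left(-1 - -3\right) = -406670 - \left(-1 + 3\right) = -406670 - 2 = -406672$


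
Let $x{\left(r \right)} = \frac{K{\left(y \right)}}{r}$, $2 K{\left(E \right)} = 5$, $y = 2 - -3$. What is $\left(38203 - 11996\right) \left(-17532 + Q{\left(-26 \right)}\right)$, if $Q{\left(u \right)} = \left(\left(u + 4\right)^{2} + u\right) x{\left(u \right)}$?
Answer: $- \frac{11975996239}{26} \approx -4.6062 \cdot 10^{8}$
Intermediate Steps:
$y = 5$ ($y = 2 + 3 = 5$)
$K{\left(E \right)} = \frac{5}{2}$ ($K{\left(E \right)} = \frac{1}{2} \cdot 5 = \frac{5}{2}$)
$x{\left(r \right)} = \frac{5}{2 r}$
$Q{\left(u \right)} = \frac{5 \left(u + \left(4 + u\right)^{2}\right)}{2 u}$ ($Q{\left(u \right)} = \left(\left(u + 4\right)^{2} + u\right) \frac{5}{2 u} = \left(\left(4 + u\right)^{2} + u\right) \frac{5}{2 u} = \left(u + \left(4 + u\right)^{2}\right) \frac{5}{2 u} = \frac{5 \left(u + \left(4 + u\right)^{2}\right)}{2 u}$)
$\left(38203 - 11996\right) \left(-17532 + Q{\left(-26 \right)}\right) = \left(38203 - 11996\right) \left(-17532 + \frac{5 \left(-26 + \left(4 - 26\right)^{2}\right)}{2 \left(-26\right)}\right) = 26207 \left(-17532 + \frac{5}{2} \left(- \frac{1}{26}\right) \left(-26 + \left(-22\right)^{2}\right)\right) = 26207 \left(-17532 + \frac{5}{2} \left(- \frac{1}{26}\right) \left(-26 + 484\right)\right) = 26207 \left(-17532 + \frac{5}{2} \left(- \frac{1}{26}\right) 458\right) = 26207 \left(-17532 - \frac{1145}{26}\right) = 26207 \left(- \frac{456977}{26}\right) = - \frac{11975996239}{26}$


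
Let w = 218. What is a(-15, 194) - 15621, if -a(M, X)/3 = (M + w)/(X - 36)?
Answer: -2468727/158 ≈ -15625.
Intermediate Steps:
a(M, X) = -3*(218 + M)/(-36 + X) (a(M, X) = -3*(M + 218)/(X - 36) = -3*(218 + M)/(-36 + X))
a(-15, 194) - 15621 = 3*(-218 - 1*(-15))/(-36 + 194) - 15621 = 3*(-218 + 15)/158 - 15621 = 3*(1/158)*(-203) - 15621 = -609/158 - 15621 = -2468727/158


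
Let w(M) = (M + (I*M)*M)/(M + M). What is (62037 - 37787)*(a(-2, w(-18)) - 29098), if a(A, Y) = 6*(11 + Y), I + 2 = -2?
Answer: -698715250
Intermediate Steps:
I = -4 (I = -2 - 2 = -4)
w(M) = (M - 4*M**2)/(2*M) (w(M) = (M + (-4*M)*M)/(M + M) = (M - 4*M**2)/((2*M)) = (M - 4*M**2)*(1/(2*M)) = (M - 4*M**2)/(2*M))
a(A, Y) = 66 + 6*Y
(62037 - 37787)*(a(-2, w(-18)) - 29098) = (62037 - 37787)*((66 + 6*(1/2 - 2*(-18))) - 29098) = 24250*((66 + 6*(1/2 + 36)) - 29098) = 24250*((66 + 6*(73/2)) - 29098) = 24250*((66 + 219) - 29098) = 24250*(285 - 29098) = 24250*(-28813) = -698715250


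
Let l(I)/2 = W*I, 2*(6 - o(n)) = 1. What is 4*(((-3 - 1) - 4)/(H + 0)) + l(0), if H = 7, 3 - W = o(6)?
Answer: -32/7 ≈ -4.5714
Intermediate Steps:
o(n) = 11/2 (o(n) = 6 - ½*1 = 6 - ½ = 11/2)
W = -5/2 (W = 3 - 1*11/2 = 3 - 11/2 = -5/2 ≈ -2.5000)
l(I) = -5*I (l(I) = 2*(-5*I/2) = -5*I)
4*(((-3 - 1) - 4)/(H + 0)) + l(0) = 4*(((-3 - 1) - 4)/(7 + 0)) - 5*0 = 4*((-4 - 4)/7) + 0 = 4*(-8*⅐) + 0 = 4*(-8/7) + 0 = -32/7 + 0 = -32/7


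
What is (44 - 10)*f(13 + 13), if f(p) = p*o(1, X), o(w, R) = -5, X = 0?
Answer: -4420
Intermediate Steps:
f(p) = -5*p (f(p) = p*(-5) = -5*p)
(44 - 10)*f(13 + 13) = (44 - 10)*(-5*(13 + 13)) = 34*(-5*26) = 34*(-130) = -4420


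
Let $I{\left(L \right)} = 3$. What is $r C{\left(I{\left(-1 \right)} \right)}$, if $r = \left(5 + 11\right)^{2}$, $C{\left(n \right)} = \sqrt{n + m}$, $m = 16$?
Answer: $256 \sqrt{19} \approx 1115.9$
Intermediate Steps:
$C{\left(n \right)} = \sqrt{16 + n}$ ($C{\left(n \right)} = \sqrt{n + 16} = \sqrt{16 + n}$)
$r = 256$ ($r = 16^{2} = 256$)
$r C{\left(I{\left(-1 \right)} \right)} = 256 \sqrt{16 + 3} = 256 \sqrt{19}$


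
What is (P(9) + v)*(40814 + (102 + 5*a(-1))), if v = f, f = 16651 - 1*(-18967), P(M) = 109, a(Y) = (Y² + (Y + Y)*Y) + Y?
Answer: 1462163202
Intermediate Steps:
a(Y) = Y + 3*Y² (a(Y) = (Y² + (2*Y)*Y) + Y = (Y² + 2*Y²) + Y = 3*Y² + Y = Y + 3*Y²)
f = 35618 (f = 16651 + 18967 = 35618)
v = 35618
(P(9) + v)*(40814 + (102 + 5*a(-1))) = (109 + 35618)*(40814 + (102 + 5*(-(1 + 3*(-1))))) = 35727*(40814 + (102 + 5*(-(1 - 3)))) = 35727*(40814 + (102 + 5*(-1*(-2)))) = 35727*(40814 + (102 + 5*2)) = 35727*(40814 + (102 + 10)) = 35727*(40814 + 112) = 35727*40926 = 1462163202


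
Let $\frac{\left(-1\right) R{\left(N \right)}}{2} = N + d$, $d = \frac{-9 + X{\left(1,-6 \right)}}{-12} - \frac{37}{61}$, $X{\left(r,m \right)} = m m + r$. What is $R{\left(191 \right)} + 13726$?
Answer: $\frac{2443028}{183} \approx 13350.0$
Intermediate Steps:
$X{\left(r,m \right)} = r + m^{2}$ ($X{\left(r,m \right)} = m^{2} + r = r + m^{2}$)
$d = - \frac{538}{183}$ ($d = \frac{-9 + \left(1 + \left(-6\right)^{2}\right)}{-12} - \frac{37}{61} = \left(-9 + \left(1 + 36\right)\right) \left(- \frac{1}{12}\right) - \frac{37}{61} = \left(-9 + 37\right) \left(- \frac{1}{12}\right) - \frac{37}{61} = 28 \left(- \frac{1}{12}\right) - \frac{37}{61} = - \frac{7}{3} - \frac{37}{61} = - \frac{538}{183} \approx -2.9399$)
$R{\left(N \right)} = \frac{1076}{183} - 2 N$ ($R{\left(N \right)} = - 2 \left(N - \frac{538}{183}\right) = - 2 \left(- \frac{538}{183} + N\right) = \frac{1076}{183} - 2 N$)
$R{\left(191 \right)} + 13726 = \left(\frac{1076}{183} - 382\right) + 13726 = - \frac{68830}{183} + 13726 = \frac{2443028}{183}$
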